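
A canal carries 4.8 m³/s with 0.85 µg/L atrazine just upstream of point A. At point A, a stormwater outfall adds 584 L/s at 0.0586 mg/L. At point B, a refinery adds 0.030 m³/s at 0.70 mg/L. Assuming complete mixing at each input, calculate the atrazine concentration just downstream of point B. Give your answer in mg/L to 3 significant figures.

0.85 µg/L = 0.00085 mg/L.
584 L/s = 0.584 m³/s.
After input A: C = (4.8·0.00085 + 0.584·0.0586) / 5.384 = 0.007114 mg/L.
After input B: C = (5.384·0.007114 + 0.03·0.7) / 5.414 = 0.01095 mg/L.

0.0110 mg/L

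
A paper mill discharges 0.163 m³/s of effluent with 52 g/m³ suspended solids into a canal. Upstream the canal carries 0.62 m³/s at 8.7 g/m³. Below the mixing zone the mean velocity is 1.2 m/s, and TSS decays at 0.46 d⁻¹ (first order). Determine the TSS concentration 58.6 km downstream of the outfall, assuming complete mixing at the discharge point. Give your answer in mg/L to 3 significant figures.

After complete mixing, C₀ = (0.163·52 + 0.62·8.7) / 0.783 = 17.71 mg/L.
Travel time t = 5.86e+04 m / 1.2 m/s = 4.883e+04 s = 0.5652 d.
C = 17.71·exp(−0.46·0.5652) = 17.71·0.7711 = 13.66 mg/L.

13.7 mg/L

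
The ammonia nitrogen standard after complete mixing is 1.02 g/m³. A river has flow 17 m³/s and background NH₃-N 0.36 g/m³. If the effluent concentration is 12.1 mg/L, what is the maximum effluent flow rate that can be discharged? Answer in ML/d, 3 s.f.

87.5 ML/d

Mass balance at complete mixing: C_std·(Q_w + Q_r) = Q_w·C_e + Q_r·C_b.
Rearranging, Q_w = Q_r·(C_std − C_b)/(C_e − C_std) = 17·(1.02 − 0.36) / (12.1 − 1.02) = 1.013 m³/s.
= 87.49 ML/d.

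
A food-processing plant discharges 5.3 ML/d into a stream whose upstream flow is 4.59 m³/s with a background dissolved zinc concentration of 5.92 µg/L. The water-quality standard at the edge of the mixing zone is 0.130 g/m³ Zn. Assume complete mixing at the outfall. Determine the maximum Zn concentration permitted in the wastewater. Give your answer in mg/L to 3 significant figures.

9.41 mg/L

5.3 ML/d = 0.06134 m³/s.
5.92 µg/L = 0.00592 mg/L.
Mass balance: 0.13·4.651 = 0.06134·Cₑ + 4.59·0.00592.
Cₑ = (0.6047 − 0.02717) / 0.06134 = 9.414 mg/L.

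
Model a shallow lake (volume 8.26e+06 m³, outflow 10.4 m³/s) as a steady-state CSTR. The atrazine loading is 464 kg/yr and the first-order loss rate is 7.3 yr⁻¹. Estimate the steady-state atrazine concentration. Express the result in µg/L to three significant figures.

1.19 µg/L

Outflow Q = 10.4 m³/s × 3.156e+07 s/yr = 3.282e+08 m³/yr.
Steady-state CSTR mass balance: W = Q·C + k·V·C, so C = W/(Q + kV).
Q + kV = 3.282e+08 + 7.3·8.26e+06 = 3.885e+08 m³/yr.
C = 464/3.885e+08 = 1.194e-06 kg/m³ = 0.001194 mg/L = 1.194 µg/L.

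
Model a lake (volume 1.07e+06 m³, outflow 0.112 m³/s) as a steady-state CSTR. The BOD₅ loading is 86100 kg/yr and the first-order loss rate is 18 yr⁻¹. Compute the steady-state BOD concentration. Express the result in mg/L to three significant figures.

Outflow Q = 0.112 m³/s × 3.156e+07 s/yr = 3.534e+06 m³/yr.
Steady-state CSTR mass balance: W = Q·C + k·V·C, so C = W/(Q + kV).
Q + kV = 3.534e+06 + 18·1.07e+06 = 2.279e+07 m³/yr.
C = 86100/2.279e+07 = 0.003777 kg/m³ = 3.777 mg/L.

3.78 mg/L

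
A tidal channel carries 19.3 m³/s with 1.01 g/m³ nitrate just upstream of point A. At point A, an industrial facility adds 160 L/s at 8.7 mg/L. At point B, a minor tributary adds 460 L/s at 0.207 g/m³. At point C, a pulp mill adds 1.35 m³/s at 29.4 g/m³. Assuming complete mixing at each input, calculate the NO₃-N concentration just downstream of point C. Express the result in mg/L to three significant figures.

160 L/s = 0.16 m³/s.
After input A: C = (19.3·1.01 + 0.16·8.7) / 19.46 = 1.073 mg/L.
460 L/s = 0.46 m³/s.
After input B: C = (19.46·1.073 + 0.46·0.207) / 19.92 = 1.053 mg/L.
After input C: C = (19.92·1.053 + 1.35·29.4) / 21.27 = 2.852 mg/L.

2.85 mg/L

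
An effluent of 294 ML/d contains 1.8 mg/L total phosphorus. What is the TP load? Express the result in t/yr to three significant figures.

294 ML/d = 3.403 m³/s.
Mass flux = Q·C = 3.403 m³/s × 1.8 g/m³ = 6.125 g/s.
= 6.125 g/s × 31.56 = 193.3 t/yr.

193 t/yr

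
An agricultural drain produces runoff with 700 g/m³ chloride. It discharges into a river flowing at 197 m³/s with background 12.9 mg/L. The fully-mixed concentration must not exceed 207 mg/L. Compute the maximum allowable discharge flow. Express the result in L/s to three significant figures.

77600 L/s

Mass balance at complete mixing: C_std·(Q_w + Q_r) = Q_w·C_e + Q_r·C_b.
Rearranging, Q_w = Q_r·(C_std − C_b)/(C_e − C_std) = 197·(207 − 12.9) / (700 − 207) = 77.56 m³/s.
= 7.756e+04 L/s.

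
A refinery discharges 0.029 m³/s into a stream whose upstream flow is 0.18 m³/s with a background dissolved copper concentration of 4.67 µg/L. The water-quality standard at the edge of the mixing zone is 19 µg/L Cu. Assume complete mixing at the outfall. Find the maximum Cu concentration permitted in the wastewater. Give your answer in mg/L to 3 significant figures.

4.67 µg/L = 0.00467 mg/L.
19 µg/L = 0.019 mg/L.
Mass balance: 0.019·0.209 = 0.029·Cₑ + 0.18·0.00467.
Cₑ = (0.003971 − 0.0008406) / 0.029 = 0.1079 mg/L.

0.108 mg/L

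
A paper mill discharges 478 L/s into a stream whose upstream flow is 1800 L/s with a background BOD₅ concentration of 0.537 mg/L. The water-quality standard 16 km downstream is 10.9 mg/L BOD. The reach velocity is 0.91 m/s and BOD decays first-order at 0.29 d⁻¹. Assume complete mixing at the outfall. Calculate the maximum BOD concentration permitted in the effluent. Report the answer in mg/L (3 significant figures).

53.1 mg/L

478 L/s = 0.478 m³/s.
1800 L/s = 1.8 m³/s.
Travel time to the compliance point: t = 1.6e+04/0.91 = 1.758e+04 s = 0.2035 d; decay factor exp(−0.29·0.2035) = 0.9427.
So the concentration just after mixing may be at most 10.9/0.9427 = 11.56 mg/L.
Mass balance: 11.56·2.278 = 0.478·Cₑ + 1.8·0.537.
Cₑ = (26.34 − 0.9666) / 0.478 = 53.08 mg/L.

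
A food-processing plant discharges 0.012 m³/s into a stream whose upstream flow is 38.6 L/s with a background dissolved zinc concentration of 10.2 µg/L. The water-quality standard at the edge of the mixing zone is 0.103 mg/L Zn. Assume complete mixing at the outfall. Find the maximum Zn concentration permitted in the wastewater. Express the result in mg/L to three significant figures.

38.6 L/s = 0.0386 m³/s.
10.2 µg/L = 0.0102 mg/L.
Mass balance: 0.103·0.0506 = 0.012·Cₑ + 0.0386·0.0102.
Cₑ = (0.005212 − 0.0003937) / 0.012 = 0.4015 mg/L.

0.402 mg/L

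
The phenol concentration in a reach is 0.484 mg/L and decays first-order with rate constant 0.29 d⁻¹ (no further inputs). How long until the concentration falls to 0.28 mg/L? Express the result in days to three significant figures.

1.89 d

t = ln(C₀/C)/k = ln(0.484/0.28)/0.29 = 0.5473/0.29 = 1.887 d.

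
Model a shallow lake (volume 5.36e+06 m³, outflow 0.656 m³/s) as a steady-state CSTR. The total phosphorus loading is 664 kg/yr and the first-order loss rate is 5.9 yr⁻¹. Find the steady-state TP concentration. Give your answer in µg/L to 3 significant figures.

12.7 µg/L

Outflow Q = 0.656 m³/s × 3.156e+07 s/yr = 2.07e+07 m³/yr.
Steady-state CSTR mass balance: W = Q·C + k·V·C, so C = W/(Q + kV).
Q + kV = 2.07e+07 + 5.9·5.36e+06 = 5.233e+07 m³/yr.
C = 664/5.233e+07 = 1.269e-05 kg/m³ = 0.01269 mg/L = 12.69 µg/L.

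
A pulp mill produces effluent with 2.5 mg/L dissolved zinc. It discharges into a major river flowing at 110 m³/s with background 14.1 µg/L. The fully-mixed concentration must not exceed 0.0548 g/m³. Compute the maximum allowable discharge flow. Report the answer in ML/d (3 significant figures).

158 ML/d

14.1 µg/L = 0.0141 mg/L.
Mass balance at complete mixing: C_std·(Q_w + Q_r) = Q_w·C_e + Q_r·C_b.
Rearranging, Q_w = Q_r·(C_std − C_b)/(C_e − C_std) = 110·(0.0548 − 0.0141) / (2.5 − 0.0548) = 1.831 m³/s.
= 158.2 ML/d.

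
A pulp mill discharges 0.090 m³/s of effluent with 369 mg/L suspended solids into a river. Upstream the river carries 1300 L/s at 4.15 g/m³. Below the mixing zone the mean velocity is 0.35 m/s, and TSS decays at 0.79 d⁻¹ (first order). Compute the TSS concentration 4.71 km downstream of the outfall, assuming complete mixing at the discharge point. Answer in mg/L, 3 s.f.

24.6 mg/L

1300 L/s = 1.3 m³/s.
After complete mixing, C₀ = (0.09·369 + 1.3·4.15) / 1.39 = 27.77 mg/L.
Travel time t = 4710 m / 0.35 m/s = 1.346e+04 s = 0.1558 d.
C = 27.77·exp(−0.79·0.1558) = 27.77·0.8842 = 24.56 mg/L.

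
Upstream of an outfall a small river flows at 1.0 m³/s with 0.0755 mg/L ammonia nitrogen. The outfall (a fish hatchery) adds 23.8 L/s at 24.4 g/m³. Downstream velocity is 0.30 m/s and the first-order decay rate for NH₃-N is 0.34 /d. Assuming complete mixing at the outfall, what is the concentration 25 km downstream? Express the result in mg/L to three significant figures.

23.8 L/s = 0.0238 m³/s.
After complete mixing, C₀ = (0.0238·24.4 + 1·0.0755) / 1.024 = 0.641 mg/L.
Travel time t = 2.5e+04 m / 0.30 m/s = 8.333e+04 s = 0.9645 d.
C = 0.641·exp(−0.34·0.9645) = 0.641·0.7204 = 0.4618 mg/L.

0.462 mg/L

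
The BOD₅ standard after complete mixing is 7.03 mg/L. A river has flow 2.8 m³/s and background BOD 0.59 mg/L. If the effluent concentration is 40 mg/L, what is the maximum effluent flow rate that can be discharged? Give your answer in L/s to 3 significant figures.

547 L/s

Mass balance at complete mixing: C_std·(Q_w + Q_r) = Q_w·C_e + Q_r·C_b.
Rearranging, Q_w = Q_r·(C_std − C_b)/(C_e − C_std) = 2.8·(7.03 − 0.59) / (40 − 7.03) = 0.5469 m³/s.
= 546.9 L/s.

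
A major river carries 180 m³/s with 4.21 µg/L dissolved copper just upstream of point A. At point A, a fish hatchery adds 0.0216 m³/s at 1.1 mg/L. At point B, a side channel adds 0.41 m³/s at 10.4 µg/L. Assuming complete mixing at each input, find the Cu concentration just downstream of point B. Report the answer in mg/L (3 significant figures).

0.00436 mg/L

4.21 µg/L = 0.00421 mg/L.
After input A: C = (180·0.00421 + 0.0216·1.1) / 180 = 0.004341 mg/L.
10.4 µg/L = 0.0104 mg/L.
After input B: C = (180·0.004341 + 0.41·0.0104) / 180.4 = 0.004355 mg/L.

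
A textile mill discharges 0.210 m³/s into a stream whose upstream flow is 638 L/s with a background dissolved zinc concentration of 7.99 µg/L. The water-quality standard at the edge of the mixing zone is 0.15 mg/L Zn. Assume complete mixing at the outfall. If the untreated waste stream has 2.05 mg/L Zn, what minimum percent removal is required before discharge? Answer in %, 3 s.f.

71.6 %

638 L/s = 0.638 m³/s.
7.99 µg/L = 0.00799 mg/L.
Mass balance: 0.15·0.848 = 0.21·Cₑ + 0.638·0.00799.
Cₑ = (0.1272 − 0.005098) / 0.21 = 0.5814 mg/L.
Required removal = 1 − 0.5814/2.05 = 71.64 %.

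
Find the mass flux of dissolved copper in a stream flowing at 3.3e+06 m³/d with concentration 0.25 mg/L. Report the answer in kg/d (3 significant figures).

825 kg/d

3.3e+06 m³/d = 38.19 m³/s.
Mass flux = Q·C = 38.19 m³/s × 0.25 g/m³ = 9.549 g/s.
= 9.549 g/s × 86.4 = 825 kg/d.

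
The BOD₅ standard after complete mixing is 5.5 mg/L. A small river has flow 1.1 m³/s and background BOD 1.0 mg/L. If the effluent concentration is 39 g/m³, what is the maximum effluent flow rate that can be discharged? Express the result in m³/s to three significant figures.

Mass balance at complete mixing: C_std·(Q_w + Q_r) = Q_w·C_e + Q_r·C_b.
Rearranging, Q_w = Q_r·(C_std − C_b)/(C_e − C_std) = 1.1·(5.5 − 1) / (39 − 5.5) = 0.1478 m³/s.

0.148 m³/s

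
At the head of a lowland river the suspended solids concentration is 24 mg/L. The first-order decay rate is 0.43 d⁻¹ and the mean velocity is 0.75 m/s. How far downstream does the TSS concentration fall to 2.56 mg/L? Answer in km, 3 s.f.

337 km

From C = C₀·e^(−kt), t = ln(C₀/C)/k = ln(24/2.56)/0.43 = 2.238/0.43 = 5.205 d.
Distance = v·t = 0.75 m/s × 4.497e+05 s = 3.373e+05 m = 337.3 km.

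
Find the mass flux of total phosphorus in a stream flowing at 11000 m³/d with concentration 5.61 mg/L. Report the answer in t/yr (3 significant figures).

11000 m³/d = 0.1273 m³/s.
Mass flux = Q·C = 0.1273 m³/s × 5.61 g/m³ = 0.7142 g/s.
= 0.7142 g/s × 31.56 = 22.54 t/yr.

22.5 t/yr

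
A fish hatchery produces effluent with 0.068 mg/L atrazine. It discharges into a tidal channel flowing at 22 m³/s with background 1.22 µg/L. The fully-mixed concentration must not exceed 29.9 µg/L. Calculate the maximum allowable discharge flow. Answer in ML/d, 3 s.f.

1.22 µg/L = 0.00122 mg/L.
29.9 µg/L = 0.0299 mg/L.
Mass balance at complete mixing: C_std·(Q_w + Q_r) = Q_w·C_e + Q_r·C_b.
Rearranging, Q_w = Q_r·(C_std − C_b)/(C_e − C_std) = 22·(0.0299 − 0.00122) / (0.068 − 0.0299) = 16.56 m³/s.
= 1431 ML/d.

1430 ML/d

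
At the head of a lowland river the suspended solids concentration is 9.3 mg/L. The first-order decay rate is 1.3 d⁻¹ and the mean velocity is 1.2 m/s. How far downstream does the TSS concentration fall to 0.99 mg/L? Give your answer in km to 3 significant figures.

From C = C₀·e^(−kt), t = ln(C₀/C)/k = ln(9.3/0.99)/1.3 = 2.24/1.3 = 1.723 d.
Distance = v·t = 1.2 m/s × 1.489e+05 s = 1.787e+05 m = 178.7 km.

179 km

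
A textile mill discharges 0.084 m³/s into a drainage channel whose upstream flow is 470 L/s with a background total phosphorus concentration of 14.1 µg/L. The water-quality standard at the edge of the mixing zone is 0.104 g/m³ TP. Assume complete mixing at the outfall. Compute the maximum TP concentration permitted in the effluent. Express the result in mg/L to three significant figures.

0.607 mg/L

470 L/s = 0.47 m³/s.
14.1 µg/L = 0.0141 mg/L.
Mass balance: 0.104·0.554 = 0.084·Cₑ + 0.47·0.0141.
Cₑ = (0.05762 − 0.006627) / 0.084 = 0.607 mg/L.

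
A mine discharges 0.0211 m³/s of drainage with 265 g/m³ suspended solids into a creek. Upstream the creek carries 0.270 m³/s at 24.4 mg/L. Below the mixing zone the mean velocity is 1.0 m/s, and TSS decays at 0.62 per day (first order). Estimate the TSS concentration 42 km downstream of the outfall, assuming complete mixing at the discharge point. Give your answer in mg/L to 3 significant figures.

31.0 mg/L

After complete mixing, C₀ = (0.0211·265 + 0.27·24.4) / 0.2911 = 41.84 mg/L.
Travel time t = 4.2e+04 m / 1.0 m/s = 4.2e+04 s = 0.4861 d.
C = 41.84·exp(−0.62·0.4861) = 41.84·0.7398 = 30.95 mg/L.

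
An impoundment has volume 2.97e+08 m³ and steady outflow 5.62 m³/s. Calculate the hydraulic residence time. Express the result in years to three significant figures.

1.67 yr

Q = 5.62 m³/s × 3.156e+07 s/yr = 1.774e+08 m³/yr.
Hydraulic residence time τ = V/Q = 2.97e+08/1.774e+08 = 1.675 yr.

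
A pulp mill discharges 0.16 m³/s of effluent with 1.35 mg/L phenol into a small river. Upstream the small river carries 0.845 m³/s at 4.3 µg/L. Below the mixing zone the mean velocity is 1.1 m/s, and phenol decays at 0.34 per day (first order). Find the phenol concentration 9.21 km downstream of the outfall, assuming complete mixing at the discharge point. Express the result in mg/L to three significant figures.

4.3 µg/L = 0.0043 mg/L.
After complete mixing, C₀ = (0.16·1.35 + 0.845·0.0043) / 1.005 = 0.2185 mg/L.
Travel time t = 9210 m / 1.1 m/s = 8373 s = 0.09691 d.
C = 0.2185·exp(−0.34·0.09691) = 0.2185·0.9676 = 0.2115 mg/L.

0.211 mg/L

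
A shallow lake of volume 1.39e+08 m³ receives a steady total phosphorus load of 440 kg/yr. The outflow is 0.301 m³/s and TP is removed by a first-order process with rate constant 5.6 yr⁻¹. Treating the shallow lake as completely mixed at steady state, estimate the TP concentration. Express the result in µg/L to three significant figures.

Outflow Q = 0.301 m³/s × 3.156e+07 s/yr = 9.499e+06 m³/yr.
Steady-state CSTR mass balance: W = Q·C + k·V·C, so C = W/(Q + kV).
Q + kV = 9.499e+06 + 5.6·1.39e+08 = 7.879e+08 m³/yr.
C = 440/7.879e+08 = 5.584e-07 kg/m³ = 0.0005584 mg/L = 0.5584 µg/L.

0.558 µg/L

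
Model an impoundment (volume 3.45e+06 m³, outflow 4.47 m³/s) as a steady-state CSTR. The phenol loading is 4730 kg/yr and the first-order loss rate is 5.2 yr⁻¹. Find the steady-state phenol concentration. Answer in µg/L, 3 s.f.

29.7 µg/L

Outflow Q = 4.47 m³/s × 3.156e+07 s/yr = 1.411e+08 m³/yr.
Steady-state CSTR mass balance: W = Q·C + k·V·C, so C = W/(Q + kV).
Q + kV = 1.411e+08 + 5.2·3.45e+06 = 1.59e+08 m³/yr.
C = 4730/1.59e+08 = 2.975e-05 kg/m³ = 0.02975 mg/L = 29.75 µg/L.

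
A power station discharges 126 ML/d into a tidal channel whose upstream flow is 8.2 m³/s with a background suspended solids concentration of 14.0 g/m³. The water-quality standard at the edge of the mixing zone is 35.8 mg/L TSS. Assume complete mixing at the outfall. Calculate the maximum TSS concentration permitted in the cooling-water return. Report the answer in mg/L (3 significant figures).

158 mg/L

126 ML/d = 1.458 m³/s.
Mass balance: 35.8·9.658 = 1.458·Cₑ + 8.2·14.
Cₑ = (345.8 − 114.8) / 1.458 = 158.4 mg/L.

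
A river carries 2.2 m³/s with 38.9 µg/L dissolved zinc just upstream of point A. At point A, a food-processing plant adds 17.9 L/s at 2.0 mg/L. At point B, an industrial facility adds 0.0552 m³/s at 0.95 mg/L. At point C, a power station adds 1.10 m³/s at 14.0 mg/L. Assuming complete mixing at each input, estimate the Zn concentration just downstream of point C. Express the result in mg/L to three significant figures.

38.9 µg/L = 0.0389 mg/L.
17.9 L/s = 0.0179 m³/s.
After input A: C = (2.2·0.0389 + 0.0179·2) / 2.218 = 0.05473 mg/L.
After input B: C = (2.218·0.05473 + 0.0552·0.95) / 2.273 = 0.07647 mg/L.
After input C: C = (2.273·0.07647 + 1.1·14) / 3.373 = 4.617 mg/L.

4.62 mg/L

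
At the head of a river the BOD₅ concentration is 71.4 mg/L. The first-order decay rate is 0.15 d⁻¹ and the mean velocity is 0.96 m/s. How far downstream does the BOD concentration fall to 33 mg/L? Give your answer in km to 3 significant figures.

427 km

From C = C₀·e^(−kt), t = ln(C₀/C)/k = ln(71.4/33)/0.15 = 0.7718/0.15 = 5.145 d.
Distance = v·t = 0.96 m/s × 4.446e+05 s = 4.268e+05 m = 426.8 km.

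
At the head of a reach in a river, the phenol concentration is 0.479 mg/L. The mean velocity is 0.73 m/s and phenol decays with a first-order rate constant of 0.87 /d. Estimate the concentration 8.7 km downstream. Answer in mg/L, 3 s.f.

0.425 mg/L

Travel time t = 8.7 km / 0.73 m/s = 8700/0.73 = 1.192e+04 s = 0.1379 d.
First-order decay: C = 0.479·exp(−0.87·0.1379) = 0.479·0.8869 = 0.4248 mg/L.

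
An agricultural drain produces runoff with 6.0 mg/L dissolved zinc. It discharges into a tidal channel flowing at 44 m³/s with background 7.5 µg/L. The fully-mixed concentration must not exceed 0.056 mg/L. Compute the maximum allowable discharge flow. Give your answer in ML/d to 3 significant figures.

31.0 ML/d

7.5 µg/L = 0.0075 mg/L.
Mass balance at complete mixing: C_std·(Q_w + Q_r) = Q_w·C_e + Q_r·C_b.
Rearranging, Q_w = Q_r·(C_std − C_b)/(C_e − C_std) = 44·(0.056 − 0.0075) / (6 − 0.056) = 0.359 m³/s.
= 31.02 ML/d.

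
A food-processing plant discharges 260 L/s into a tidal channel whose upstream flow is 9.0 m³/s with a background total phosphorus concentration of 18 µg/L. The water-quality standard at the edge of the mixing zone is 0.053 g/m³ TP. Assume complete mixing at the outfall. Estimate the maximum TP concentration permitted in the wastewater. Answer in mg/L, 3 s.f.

1.26 mg/L

260 L/s = 0.26 m³/s.
18 µg/L = 0.018 mg/L.
Mass balance: 0.053·9.26 = 0.26·Cₑ + 9·0.018.
Cₑ = (0.4908 − 0.162) / 0.26 = 1.265 mg/L.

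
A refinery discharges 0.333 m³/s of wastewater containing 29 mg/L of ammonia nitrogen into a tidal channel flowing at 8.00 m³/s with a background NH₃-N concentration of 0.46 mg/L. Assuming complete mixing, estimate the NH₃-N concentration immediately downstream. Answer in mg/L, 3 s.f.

Conservation of mass across the mixing zone: C = (0.333·29 + 8·0.46) / (0.333 + 8) = 13.34/8.333 = 1.601 mg/L.

1.60 mg/L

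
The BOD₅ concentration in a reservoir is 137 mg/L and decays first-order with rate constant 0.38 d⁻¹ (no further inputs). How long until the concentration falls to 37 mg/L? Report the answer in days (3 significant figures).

3.44 d

t = ln(C₀/C)/k = ln(137/37)/0.38 = 1.309/0.38 = 3.445 d.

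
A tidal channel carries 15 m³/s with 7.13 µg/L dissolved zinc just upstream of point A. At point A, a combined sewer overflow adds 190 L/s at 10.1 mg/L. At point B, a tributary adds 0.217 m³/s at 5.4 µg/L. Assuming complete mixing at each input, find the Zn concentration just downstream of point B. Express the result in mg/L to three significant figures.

0.132 mg/L

7.13 µg/L = 0.00713 mg/L.
190 L/s = 0.19 m³/s.
After input A: C = (15·0.00713 + 0.19·10.1) / 15.19 = 0.1334 mg/L.
5.4 µg/L = 0.0054 mg/L.
After input B: C = (15.19·0.1334 + 0.217·0.0054) / 15.41 = 0.1316 mg/L.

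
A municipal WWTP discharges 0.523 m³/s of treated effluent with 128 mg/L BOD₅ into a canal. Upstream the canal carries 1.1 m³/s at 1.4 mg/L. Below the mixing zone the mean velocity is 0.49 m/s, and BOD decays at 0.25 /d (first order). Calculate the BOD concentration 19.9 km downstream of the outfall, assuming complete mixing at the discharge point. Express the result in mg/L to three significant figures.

37.5 mg/L

After complete mixing, C₀ = (0.523·128 + 1.1·1.4) / 1.623 = 42.2 mg/L.
Travel time t = 1.99e+04 m / 0.49 m/s = 4.061e+04 s = 0.47 d.
C = 42.2·exp(−0.25·0.47) = 42.2·0.8891 = 37.52 mg/L.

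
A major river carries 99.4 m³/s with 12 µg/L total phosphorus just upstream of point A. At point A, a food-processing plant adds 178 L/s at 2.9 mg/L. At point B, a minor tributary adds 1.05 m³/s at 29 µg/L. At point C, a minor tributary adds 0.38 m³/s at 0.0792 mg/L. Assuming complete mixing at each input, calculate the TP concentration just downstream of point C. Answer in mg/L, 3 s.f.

12 µg/L = 0.012 mg/L.
178 L/s = 0.178 m³/s.
After input A: C = (99.4·0.012 + 0.178·2.9) / 99.58 = 0.01716 mg/L.
29 µg/L = 0.029 mg/L.
After input B: C = (99.58·0.01716 + 1.05·0.029) / 100.6 = 0.01729 mg/L.
After input C: C = (100.6·0.01729 + 0.38·0.0792) / 101 = 0.01752 mg/L.

0.0175 mg/L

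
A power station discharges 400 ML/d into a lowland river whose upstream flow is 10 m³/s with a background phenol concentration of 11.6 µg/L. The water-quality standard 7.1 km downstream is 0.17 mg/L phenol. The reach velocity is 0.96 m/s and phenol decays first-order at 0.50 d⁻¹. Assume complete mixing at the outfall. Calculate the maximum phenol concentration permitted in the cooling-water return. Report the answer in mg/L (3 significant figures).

400 ML/d = 4.63 m³/s.
11.6 µg/L = 0.0116 mg/L.
Travel time to the compliance point: t = 7100/0.96 = 7396 s = 0.0856 d; decay factor exp(−0.50·0.0856) = 0.9581.
So the concentration just after mixing may be at most 0.17/0.9581 = 0.1774 mg/L.
Mass balance: 0.1774·14.63 = 4.63·Cₑ + 10·0.0116.
Cₑ = (2.596 − 0.116) / 4.63 = 0.5356 mg/L.

0.536 mg/L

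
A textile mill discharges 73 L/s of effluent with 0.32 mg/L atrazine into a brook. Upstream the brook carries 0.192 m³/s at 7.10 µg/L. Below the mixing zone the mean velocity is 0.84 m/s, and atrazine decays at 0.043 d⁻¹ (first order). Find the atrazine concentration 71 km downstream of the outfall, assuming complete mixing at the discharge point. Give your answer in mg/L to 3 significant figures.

0.0895 mg/L

73 L/s = 0.073 m³/s.
7.10 µg/L = 0.0071 mg/L.
After complete mixing, C₀ = (0.073·0.32 + 0.192·0.0071) / 0.265 = 0.0933 mg/L.
Travel time t = 7.1e+04 m / 0.84 m/s = 8.452e+04 s = 0.9783 d.
C = 0.0933·exp(−0.043·0.9783) = 0.0933·0.9588 = 0.08945 mg/L.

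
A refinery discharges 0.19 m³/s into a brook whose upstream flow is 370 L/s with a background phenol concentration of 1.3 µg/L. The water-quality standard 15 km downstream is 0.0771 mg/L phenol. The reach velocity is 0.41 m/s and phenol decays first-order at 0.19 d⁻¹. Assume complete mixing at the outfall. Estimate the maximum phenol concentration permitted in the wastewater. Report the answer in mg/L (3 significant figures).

0.244 mg/L

370 L/s = 0.37 m³/s.
1.3 µg/L = 0.0013 mg/L.
Travel time to the compliance point: t = 1.5e+04/0.41 = 3.659e+04 s = 0.4234 d; decay factor exp(−0.19·0.4234) = 0.9227.
So the concentration just after mixing may be at most 0.0771/0.9227 = 0.08356 mg/L.
Mass balance: 0.08356·0.56 = 0.19·Cₑ + 0.37·0.0013.
Cₑ = (0.04679 − 0.000481) / 0.19 = 0.2437 mg/L.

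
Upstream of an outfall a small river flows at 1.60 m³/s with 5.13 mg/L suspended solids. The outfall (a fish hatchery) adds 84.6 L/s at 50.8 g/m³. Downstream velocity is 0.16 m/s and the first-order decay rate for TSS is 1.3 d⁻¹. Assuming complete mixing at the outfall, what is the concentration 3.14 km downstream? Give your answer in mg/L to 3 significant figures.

5.53 mg/L

84.6 L/s = 0.0846 m³/s.
After complete mixing, C₀ = (0.0846·50.8 + 1.6·5.13) / 1.685 = 7.424 mg/L.
Travel time t = 3140 m / 0.16 m/s = 1.962e+04 s = 0.2271 d.
C = 7.424·exp(−1.3·0.2271) = 7.424·0.7443 = 5.525 mg/L.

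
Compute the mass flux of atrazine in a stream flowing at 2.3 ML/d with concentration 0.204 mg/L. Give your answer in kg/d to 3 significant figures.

0.469 kg/d

2.3 ML/d = 0.02662 m³/s.
Mass flux = Q·C = 0.02662 m³/s × 0.204 g/m³ = 0.005431 g/s.
= 0.005431 g/s × 86.4 = 0.4692 kg/d.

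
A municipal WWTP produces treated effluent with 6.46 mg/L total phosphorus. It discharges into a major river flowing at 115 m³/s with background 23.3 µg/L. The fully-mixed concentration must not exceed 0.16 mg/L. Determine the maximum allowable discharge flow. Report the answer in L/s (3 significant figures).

23.3 µg/L = 0.0233 mg/L.
Mass balance at complete mixing: C_std·(Q_w + Q_r) = Q_w·C_e + Q_r·C_b.
Rearranging, Q_w = Q_r·(C_std − C_b)/(C_e − C_std) = 115·(0.16 − 0.0233) / (6.46 − 0.16) = 2.495 m³/s.
= 2495 L/s.

2500 L/s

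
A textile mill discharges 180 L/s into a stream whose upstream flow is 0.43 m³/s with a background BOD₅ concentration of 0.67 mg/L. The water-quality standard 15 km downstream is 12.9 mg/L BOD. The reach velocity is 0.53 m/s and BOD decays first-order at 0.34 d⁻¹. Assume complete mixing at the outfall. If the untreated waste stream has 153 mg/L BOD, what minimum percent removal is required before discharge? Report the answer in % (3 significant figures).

180 L/s = 0.18 m³/s.
Travel time to the compliance point: t = 1.5e+04/0.53 = 2.83e+04 s = 0.3276 d; decay factor exp(−0.34·0.3276) = 0.8946.
So the concentration just after mixing may be at most 12.9/0.8946 = 14.42 mg/L.
Mass balance: 14.42·0.61 = 0.18·Cₑ + 0.43·0.67.
Cₑ = (8.796 − 0.2881) / 0.18 = 47.27 mg/L.
Required removal = 1 − 47.27/153 = 69.11 %.

69.1 %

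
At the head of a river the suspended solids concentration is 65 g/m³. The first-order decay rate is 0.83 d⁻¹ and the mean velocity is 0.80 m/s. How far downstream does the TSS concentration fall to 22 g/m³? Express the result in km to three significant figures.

From C = C₀·e^(−kt), t = ln(C₀/C)/k = ln(65/22)/0.83 = 1.083/0.83 = 1.305 d.
Distance = v·t = 0.80 m/s × 1.128e+05 s = 9.022e+04 m = 90.22 km.

90.2 km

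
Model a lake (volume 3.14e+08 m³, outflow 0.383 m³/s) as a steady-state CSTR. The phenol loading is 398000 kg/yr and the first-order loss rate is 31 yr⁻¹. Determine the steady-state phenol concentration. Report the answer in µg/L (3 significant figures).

Outflow Q = 0.383 m³/s × 3.156e+07 s/yr = 1.209e+07 m³/yr.
Steady-state CSTR mass balance: W = Q·C + k·V·C, so C = W/(Q + kV).
Q + kV = 1.209e+07 + 31·3.14e+08 = 9.746e+09 m³/yr.
C = 398000/9.746e+09 = 4.084e-05 kg/m³ = 0.04084 mg/L = 40.84 µg/L.

40.8 µg/L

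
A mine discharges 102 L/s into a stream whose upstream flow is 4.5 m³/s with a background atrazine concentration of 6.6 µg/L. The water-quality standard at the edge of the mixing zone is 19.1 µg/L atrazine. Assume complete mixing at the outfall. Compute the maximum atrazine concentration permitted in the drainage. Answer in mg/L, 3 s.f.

102 L/s = 0.102 m³/s.
6.6 µg/L = 0.0066 mg/L.
19.1 µg/L = 0.0191 mg/L.
Mass balance: 0.0191·4.602 = 0.102·Cₑ + 4.5·0.0066.
Cₑ = (0.0879 − 0.0297) / 0.102 = 0.5706 mg/L.

0.571 mg/L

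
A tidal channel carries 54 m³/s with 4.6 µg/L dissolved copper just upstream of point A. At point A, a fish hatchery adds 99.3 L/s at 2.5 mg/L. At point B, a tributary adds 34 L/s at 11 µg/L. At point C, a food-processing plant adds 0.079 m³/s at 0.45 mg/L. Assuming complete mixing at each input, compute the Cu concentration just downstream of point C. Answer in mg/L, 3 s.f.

4.6 µg/L = 0.0046 mg/L.
99.3 L/s = 0.0993 m³/s.
After input A: C = (54·0.0046 + 0.0993·2.5) / 54.1 = 0.00918 mg/L.
34 L/s = 0.034 m³/s.
11 µg/L = 0.011 mg/L.
After input B: C = (54.1·0.00918 + 0.034·0.011) / 54.13 = 0.009181 mg/L.
After input C: C = (54.13·0.009181 + 0.079·0.45) / 54.21 = 0.009824 mg/L.

0.00982 mg/L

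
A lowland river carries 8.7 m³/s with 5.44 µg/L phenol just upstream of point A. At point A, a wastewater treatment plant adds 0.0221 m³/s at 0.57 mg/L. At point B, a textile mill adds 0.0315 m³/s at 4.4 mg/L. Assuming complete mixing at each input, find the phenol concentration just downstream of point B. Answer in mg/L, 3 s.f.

0.0227 mg/L

5.44 µg/L = 0.00544 mg/L.
After input A: C = (8.7·0.00544 + 0.0221·0.57) / 8.722 = 0.00687 mg/L.
After input B: C = (8.722·0.00687 + 0.0315·4.4) / 8.754 = 0.02268 mg/L.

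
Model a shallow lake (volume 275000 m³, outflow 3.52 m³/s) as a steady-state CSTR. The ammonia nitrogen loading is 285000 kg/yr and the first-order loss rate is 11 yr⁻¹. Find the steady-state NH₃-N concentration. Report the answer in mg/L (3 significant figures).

Outflow Q = 3.52 m³/s × 3.156e+07 s/yr = 1.111e+08 m³/yr.
Steady-state CSTR mass balance: W = Q·C + k·V·C, so C = W/(Q + kV).
Q + kV = 1.111e+08 + 11·275000 = 1.141e+08 m³/yr.
C = 285000/1.141e+08 = 0.002498 kg/m³ = 2.498 mg/L.

2.50 mg/L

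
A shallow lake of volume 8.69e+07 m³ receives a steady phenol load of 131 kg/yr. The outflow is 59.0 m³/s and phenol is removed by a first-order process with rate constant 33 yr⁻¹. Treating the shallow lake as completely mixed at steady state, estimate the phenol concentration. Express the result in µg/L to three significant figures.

0.0277 µg/L

Outflow Q = 59.0 m³/s × 3.156e+07 s/yr = 1.862e+09 m³/yr.
Steady-state CSTR mass balance: W = Q·C + k·V·C, so C = W/(Q + kV).
Q + kV = 1.862e+09 + 33·8.69e+07 = 4.73e+09 m³/yr.
C = 131/4.73e+09 = 2.77e-08 kg/m³ = 2.77e-05 mg/L = 0.0277 µg/L.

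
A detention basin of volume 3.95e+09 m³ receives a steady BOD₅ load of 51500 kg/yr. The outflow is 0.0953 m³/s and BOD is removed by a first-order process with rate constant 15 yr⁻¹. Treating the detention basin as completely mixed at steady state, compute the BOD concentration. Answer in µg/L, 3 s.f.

Outflow Q = 0.0953 m³/s × 3.156e+07 s/yr = 3.007e+06 m³/yr.
Steady-state CSTR mass balance: W = Q·C + k·V·C, so C = W/(Q + kV).
Q + kV = 3.007e+06 + 15·3.95e+09 = 5.925e+10 m³/yr.
C = 51500/5.925e+10 = 8.692e-07 kg/m³ = 0.0008692 mg/L = 0.8692 µg/L.

0.869 µg/L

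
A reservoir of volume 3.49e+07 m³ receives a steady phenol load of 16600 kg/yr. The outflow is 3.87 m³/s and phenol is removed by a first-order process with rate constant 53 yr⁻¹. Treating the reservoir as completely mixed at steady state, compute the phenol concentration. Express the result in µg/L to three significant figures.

Outflow Q = 3.87 m³/s × 3.156e+07 s/yr = 1.221e+08 m³/yr.
Steady-state CSTR mass balance: W = Q·C + k·V·C, so C = W/(Q + kV).
Q + kV = 1.221e+08 + 53·3.49e+07 = 1.972e+09 m³/yr.
C = 16600/1.972e+09 = 8.419e-06 kg/m³ = 0.008419 mg/L = 8.419 µg/L.

8.42 µg/L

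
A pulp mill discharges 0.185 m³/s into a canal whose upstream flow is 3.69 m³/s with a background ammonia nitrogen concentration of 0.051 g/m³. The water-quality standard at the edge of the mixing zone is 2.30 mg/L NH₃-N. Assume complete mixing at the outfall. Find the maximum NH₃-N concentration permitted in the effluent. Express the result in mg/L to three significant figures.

47.2 mg/L

Mass balance: 2.3·3.875 = 0.185·Cₑ + 3.69·0.051.
Cₑ = (8.912 − 0.1882) / 0.185 = 47.16 mg/L.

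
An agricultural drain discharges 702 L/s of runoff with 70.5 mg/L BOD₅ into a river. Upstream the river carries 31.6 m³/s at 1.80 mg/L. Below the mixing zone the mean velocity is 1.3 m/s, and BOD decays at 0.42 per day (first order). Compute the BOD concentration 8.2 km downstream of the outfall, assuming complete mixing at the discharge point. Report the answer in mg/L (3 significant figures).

3.19 mg/L

702 L/s = 0.702 m³/s.
After complete mixing, C₀ = (0.702·70.5 + 31.6·1.8) / 32.3 = 3.293 mg/L.
Travel time t = 8200 m / 1.3 m/s = 6308 s = 0.07301 d.
C = 3.293·exp(−0.42·0.07301) = 3.293·0.9698 = 3.194 mg/L.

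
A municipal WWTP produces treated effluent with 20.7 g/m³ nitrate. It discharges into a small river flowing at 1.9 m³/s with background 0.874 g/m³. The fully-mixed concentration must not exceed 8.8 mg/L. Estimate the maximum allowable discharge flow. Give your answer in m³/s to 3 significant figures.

1.27 m³/s

Mass balance at complete mixing: C_std·(Q_w + Q_r) = Q_w·C_e + Q_r·C_b.
Rearranging, Q_w = Q_r·(C_std − C_b)/(C_e − C_std) = 1.9·(8.8 − 0.874) / (20.7 − 8.8) = 1.265 m³/s.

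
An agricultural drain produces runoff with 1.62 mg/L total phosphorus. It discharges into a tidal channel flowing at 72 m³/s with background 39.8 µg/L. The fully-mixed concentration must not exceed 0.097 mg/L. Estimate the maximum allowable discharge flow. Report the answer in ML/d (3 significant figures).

39.8 µg/L = 0.0398 mg/L.
Mass balance at complete mixing: C_std·(Q_w + Q_r) = Q_w·C_e + Q_r·C_b.
Rearranging, Q_w = Q_r·(C_std − C_b)/(C_e − C_std) = 72·(0.097 − 0.0398) / (1.62 − 0.097) = 2.704 m³/s.
= 233.6 ML/d.

234 ML/d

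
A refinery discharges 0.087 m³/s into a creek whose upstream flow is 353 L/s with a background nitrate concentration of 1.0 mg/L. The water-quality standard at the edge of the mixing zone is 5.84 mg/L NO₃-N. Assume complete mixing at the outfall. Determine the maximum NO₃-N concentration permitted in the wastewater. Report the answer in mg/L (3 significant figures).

353 L/s = 0.353 m³/s.
Mass balance: 5.84·0.44 = 0.087·Cₑ + 0.353·1.
Cₑ = (2.57 − 0.353) / 0.087 = 25.48 mg/L.

25.5 mg/L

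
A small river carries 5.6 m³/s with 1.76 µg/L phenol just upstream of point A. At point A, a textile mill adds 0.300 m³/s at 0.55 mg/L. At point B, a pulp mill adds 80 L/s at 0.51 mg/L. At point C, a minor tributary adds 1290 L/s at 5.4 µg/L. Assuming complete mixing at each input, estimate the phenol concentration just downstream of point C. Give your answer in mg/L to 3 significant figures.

1.76 µg/L = 0.00176 mg/L.
After input A: C = (5.6·0.00176 + 0.3·0.55) / 5.9 = 0.02964 mg/L.
80 L/s = 0.08 m³/s.
After input B: C = (5.9·0.02964 + 0.08·0.51) / 5.98 = 0.03606 mg/L.
1290 L/s = 1.29 m³/s.
5.4 µg/L = 0.0054 mg/L.
After input C: C = (5.98·0.03606 + 1.29·0.0054) / 7.27 = 0.03062 mg/L.

0.0306 mg/L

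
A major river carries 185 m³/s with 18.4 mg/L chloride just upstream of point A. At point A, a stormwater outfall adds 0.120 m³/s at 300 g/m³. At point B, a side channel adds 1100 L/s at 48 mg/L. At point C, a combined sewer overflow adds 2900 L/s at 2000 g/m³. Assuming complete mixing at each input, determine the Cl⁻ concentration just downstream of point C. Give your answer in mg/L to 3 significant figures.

49.1 mg/L

After input A: C = (185·18.4 + 0.12·300) / 185.1 = 18.58 mg/L.
1100 L/s = 1.1 m³/s.
After input B: C = (185.1·18.58 + 1.1·48) / 186.2 = 18.76 mg/L.
2900 L/s = 2.9 m³/s.
After input C: C = (186.2·18.76 + 2.9·2000) / 189.1 = 49.14 mg/L.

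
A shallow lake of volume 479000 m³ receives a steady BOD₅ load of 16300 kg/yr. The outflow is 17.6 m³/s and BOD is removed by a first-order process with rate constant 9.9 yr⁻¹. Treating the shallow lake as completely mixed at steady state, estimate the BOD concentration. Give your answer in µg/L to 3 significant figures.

29.1 µg/L

Outflow Q = 17.6 m³/s × 3.156e+07 s/yr = 5.554e+08 m³/yr.
Steady-state CSTR mass balance: W = Q·C + k·V·C, so C = W/(Q + kV).
Q + kV = 5.554e+08 + 9.9·479000 = 5.602e+08 m³/yr.
C = 16300/5.602e+08 = 2.91e-05 kg/m³ = 0.0291 mg/L = 29.1 µg/L.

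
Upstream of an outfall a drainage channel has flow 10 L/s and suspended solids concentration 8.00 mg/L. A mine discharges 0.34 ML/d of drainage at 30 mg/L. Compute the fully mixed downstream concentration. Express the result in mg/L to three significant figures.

0.34 ML/d = 0.003935 m³/s.
10 L/s = 0.01 m³/s.
Conservation of mass across the mixing zone: C = (0.003935·30 + 0.01·8) / (0.003935 + 0.01) = 0.1981/0.01394 = 14.21 mg/L.

14.2 mg/L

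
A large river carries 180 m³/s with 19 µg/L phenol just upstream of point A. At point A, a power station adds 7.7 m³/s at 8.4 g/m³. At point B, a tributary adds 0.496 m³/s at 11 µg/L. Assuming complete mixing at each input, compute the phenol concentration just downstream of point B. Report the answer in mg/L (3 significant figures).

0.362 mg/L

19 µg/L = 0.019 mg/L.
After input A: C = (180·0.019 + 7.7·8.4) / 187.7 = 0.3628 mg/L.
11 µg/L = 0.011 mg/L.
After input B: C = (187.7·0.3628 + 0.496·0.011) / 188.2 = 0.3619 mg/L.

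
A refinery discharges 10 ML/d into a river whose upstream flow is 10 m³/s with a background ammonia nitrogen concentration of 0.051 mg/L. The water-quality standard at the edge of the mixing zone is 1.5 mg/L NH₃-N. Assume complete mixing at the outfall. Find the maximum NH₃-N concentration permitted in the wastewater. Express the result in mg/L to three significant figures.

127 mg/L

10 ML/d = 0.1157 m³/s.
Mass balance: 1.5·10.12 = 0.1157·Cₑ + 10·0.051.
Cₑ = (15.17 − 0.51) / 0.1157 = 126.7 mg/L.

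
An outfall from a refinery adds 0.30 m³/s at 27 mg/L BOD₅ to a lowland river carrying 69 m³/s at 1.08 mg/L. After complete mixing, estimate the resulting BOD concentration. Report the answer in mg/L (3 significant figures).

By mass balance at complete mixing, C = (0.3·27 + 69·1.08) / (0.3 + 69) = 82.62/69.3 = 1.192 mg/L.

1.19 mg/L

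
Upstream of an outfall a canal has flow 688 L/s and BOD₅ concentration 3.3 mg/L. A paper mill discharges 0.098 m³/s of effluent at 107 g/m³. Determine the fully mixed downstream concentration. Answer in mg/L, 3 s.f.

688 L/s = 0.688 m³/s.
Flow-weighted mixing gives C = (0.098·107 + 0.688·3.3) / (0.098 + 0.688) = 12.76/0.786 = 16.23 mg/L.

16.2 mg/L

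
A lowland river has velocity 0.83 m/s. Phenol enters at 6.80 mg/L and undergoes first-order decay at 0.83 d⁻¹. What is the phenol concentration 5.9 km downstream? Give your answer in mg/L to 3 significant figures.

Travel time t = 5.9 km / 0.83 m/s = 5900/0.83 = 7108 s = 0.08227 d.
First-order decay: C = 6.80·exp(−0.83·0.08227) = 6.80·0.934 = 6.351 mg/L.

6.35 mg/L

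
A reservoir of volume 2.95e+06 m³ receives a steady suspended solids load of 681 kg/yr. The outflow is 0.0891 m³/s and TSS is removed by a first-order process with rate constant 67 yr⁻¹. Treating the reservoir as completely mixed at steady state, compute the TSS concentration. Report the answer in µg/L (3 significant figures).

3.40 µg/L

Outflow Q = 0.0891 m³/s × 3.156e+07 s/yr = 2.812e+06 m³/yr.
Steady-state CSTR mass balance: W = Q·C + k·V·C, so C = W/(Q + kV).
Q + kV = 2.812e+06 + 67·2.95e+06 = 2.005e+08 m³/yr.
C = 681/2.005e+08 = 3.397e-06 kg/m³ = 0.003397 mg/L = 3.397 µg/L.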